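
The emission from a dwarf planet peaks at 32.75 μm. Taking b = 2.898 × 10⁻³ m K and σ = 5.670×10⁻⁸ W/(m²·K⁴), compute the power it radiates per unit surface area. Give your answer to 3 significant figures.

I ≈ 3.48 W/m²

Wien's law: T = b/λ_max = 2.898×10⁻³/3.275×10⁻⁵ = 88.4885 K.
Then I = σT⁴ = 5.670×10⁻⁸×(88.4885)⁴ = 3.48 W/m².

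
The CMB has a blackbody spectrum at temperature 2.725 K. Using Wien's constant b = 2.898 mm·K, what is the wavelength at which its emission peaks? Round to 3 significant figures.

Wien's displacement law: λ_max = b/T = (2.898×10⁻³ m·K)/(2.725 K) = 1.063×10⁻³ m.
That is 1.06×10⁻³ m, in the microwave range.

λ_max ≈ 1.06×10⁻³ m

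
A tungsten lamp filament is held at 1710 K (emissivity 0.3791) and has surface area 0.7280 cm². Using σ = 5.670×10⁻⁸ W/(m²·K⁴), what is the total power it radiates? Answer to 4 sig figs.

P ≈ 13.38 W

Area A = 0.7280 cm² = 7.280×10⁻⁵ m².
P = εσAT⁴ = 0.3791 × 5.670×10⁻⁸ × 7.280×10⁻⁵ × (1710)⁴ = 13.38 W.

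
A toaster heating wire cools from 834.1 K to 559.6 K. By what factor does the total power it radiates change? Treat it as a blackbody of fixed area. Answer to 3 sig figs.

P ∝ T⁴, so P₂/P₁ = (T₂/T₁)⁴ = (559.6/834.1)⁴ = (0.670903)⁴ = 0.203.

P₂/P₁ ≈ 0.203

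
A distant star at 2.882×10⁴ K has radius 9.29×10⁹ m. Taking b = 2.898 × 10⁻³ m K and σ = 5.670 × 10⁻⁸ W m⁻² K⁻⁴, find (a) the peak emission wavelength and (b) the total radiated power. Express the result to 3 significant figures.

(a) λ_max = b/T = 2.898×10⁻³/2.882×10⁴ = 1.006×10⁻⁷ m = 101 nm.
Surface area A = 4πR² = 4π(9.29×10⁹ m)² = 1.08453×10²¹ m².
(b) P = σAT⁴ = 5.670×10⁻⁸×1.08453×10²¹×(2.882×10⁴)⁴ = 4.24×10³¹ W.

λ_max ≈ 101 nm; P ≈ 4.24×10³¹ W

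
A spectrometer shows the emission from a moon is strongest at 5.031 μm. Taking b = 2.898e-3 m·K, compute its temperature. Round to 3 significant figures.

Wien's law gives T = b/λ_max = (2.898×10⁻³ m·K)/(5.031×10⁻⁶ m) = 576 K.

T ≈ 576 K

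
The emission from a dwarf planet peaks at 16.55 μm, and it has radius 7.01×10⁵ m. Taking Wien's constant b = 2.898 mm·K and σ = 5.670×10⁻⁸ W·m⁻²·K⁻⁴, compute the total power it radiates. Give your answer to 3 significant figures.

Wien's law: T = b/λ_max = 2.898×10⁻³/1.655×10⁻⁵ = 175.106 K.
Surface area A = 4πR² = 4π(7.01×10⁵ m)² = 6.17513×10¹² m².
Then P = σAT⁴ = 5.670×10⁻⁸×6.17513×10¹²×(175.106)⁴ = 3.29×10¹⁴ W.

P ≈ 3.29×10¹⁴ W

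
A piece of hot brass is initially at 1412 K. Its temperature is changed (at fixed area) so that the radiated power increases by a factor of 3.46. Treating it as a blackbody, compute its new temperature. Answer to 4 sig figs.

P ∝ T⁴, so T₂/T₁ = (P₂/P₁)^(1/4) = (3.46)^(1/4) = 1.36386.
T₂ = 1412 × 1.36386 = 1926 K.

T₂ ≈ 1926 K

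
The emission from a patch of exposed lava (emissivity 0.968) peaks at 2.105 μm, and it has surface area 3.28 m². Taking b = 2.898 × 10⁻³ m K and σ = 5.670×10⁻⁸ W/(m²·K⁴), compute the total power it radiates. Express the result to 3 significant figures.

P ≈ 6.47×10⁵ W

Wien's law: T = b/λ_max = 2.898×10⁻³/2.105×10⁻⁶ = 1376.72 K.
Area A = 3.28 m².
Then P = εσAT⁴ = 0.968×5.670×10⁻⁸×3.28×(1376.72)⁴ = 6.47×10⁵ W.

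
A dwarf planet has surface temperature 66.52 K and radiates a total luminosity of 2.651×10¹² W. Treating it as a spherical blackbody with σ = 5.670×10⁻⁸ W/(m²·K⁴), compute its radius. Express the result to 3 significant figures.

R ≈ 4.36×10⁵ m

L = 4πR²σT⁴ ⇒ R = √(L/(4πσT⁴)).
σT⁴ = 1.11018 W/m², so R = √(2.651×10¹²/(4π×1.11018)) = 4.36×10⁵ m.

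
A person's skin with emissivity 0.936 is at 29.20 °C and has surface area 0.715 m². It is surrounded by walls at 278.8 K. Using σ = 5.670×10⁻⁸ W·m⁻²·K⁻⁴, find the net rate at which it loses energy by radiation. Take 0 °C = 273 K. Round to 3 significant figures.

Net loss ≈ 87.2 W

T = 29.20 °C + 273 = 302.20 K.
Area A = 0.715 m².
Net radiated power P_net = εσA(T⁴ − T₀⁴) = 0.936×5.670×10⁻⁸×0.715×(302.20⁴ − 278.8⁴).
T⁴ − T₀⁴ = 8.34023×10⁹ − 6.04187×10⁹ = 2.29836×10⁹ K⁴, so P_net = 87.2 W.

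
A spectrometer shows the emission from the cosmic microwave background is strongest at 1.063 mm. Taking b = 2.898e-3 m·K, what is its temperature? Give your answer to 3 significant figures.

Wien's law gives T = b/λ_max = (2.898×10⁻³ m·K)/(1.063×10⁻³ m) = 2.73 K.

T ≈ 2.73 K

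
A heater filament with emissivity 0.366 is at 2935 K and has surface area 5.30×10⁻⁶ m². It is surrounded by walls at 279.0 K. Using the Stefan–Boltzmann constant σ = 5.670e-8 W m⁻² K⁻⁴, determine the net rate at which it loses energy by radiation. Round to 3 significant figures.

Area A = 5.30×10⁻⁶ m².
Net radiated power P_net = εσA(T⁴ − T₀⁴) = 0.366×5.670×10⁻⁸×5.30×10⁻⁶×(2935⁴ − 279.0⁴).
T⁴ − T₀⁴ = 7.42049×10¹³ − 6.05922×10⁹ = 7.41988×10¹³ K⁴, so P_net = 8.16 W.

Net loss ≈ 8.16 W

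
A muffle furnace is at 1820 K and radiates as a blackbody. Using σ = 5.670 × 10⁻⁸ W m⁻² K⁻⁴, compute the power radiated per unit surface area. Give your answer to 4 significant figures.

Stefan–Boltzmann: I = σT⁴ = 5.670×10⁻⁸ × (1820)⁴ = 6.221×10⁵ W/m².

I ≈ 6.221×10⁵ W/m²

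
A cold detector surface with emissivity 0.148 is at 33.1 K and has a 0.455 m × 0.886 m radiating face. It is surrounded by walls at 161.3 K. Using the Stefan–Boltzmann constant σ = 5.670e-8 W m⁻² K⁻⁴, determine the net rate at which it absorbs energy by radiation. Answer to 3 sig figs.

Area A = 0.455 × 0.886 = 0.40313 m².
Net radiated power P_net = εσA(T⁴ − T₀⁴) = 0.148×5.670×10⁻⁸×0.40313×(33.1⁴ − 161.3⁴).
T⁴ − T₀⁴ = 1.20036×10⁶ − 6.76920×10⁸ = -6.75720×10⁸ K⁴, so P_net = -2.29 W — negative, meaning a net gain of 2.29 W.

Net gain ≈ 2.29 W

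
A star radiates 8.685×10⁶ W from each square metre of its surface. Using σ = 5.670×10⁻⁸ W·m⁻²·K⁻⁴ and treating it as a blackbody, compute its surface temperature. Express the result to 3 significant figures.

T ≈ 3.52×10³ K

I = σT⁴, so T = (I/σ)^(1/4) = (8.685×10⁶/(5.670×10⁻⁸))^(1/4) = 3.52×10³ K.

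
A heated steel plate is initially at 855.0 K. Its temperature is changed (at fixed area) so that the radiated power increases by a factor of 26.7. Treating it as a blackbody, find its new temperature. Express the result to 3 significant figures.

P ∝ T⁴, so T₂/T₁ = (P₂/P₁)^(1/4) = (26.7)^(1/4) = 2.27315.
T₂ = 855.0 × 2.27315 = 1.94×10³ K.

T₂ ≈ 1.94×10³ K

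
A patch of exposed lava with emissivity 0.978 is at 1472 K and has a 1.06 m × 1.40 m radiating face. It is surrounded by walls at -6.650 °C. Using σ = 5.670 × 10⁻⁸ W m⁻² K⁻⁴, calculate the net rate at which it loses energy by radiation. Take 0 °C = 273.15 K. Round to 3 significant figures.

Net loss ≈ 3.86×10⁵ W

Surroundings: T = -6.650 °C + 273.15 = 266.500 K.
Area A = 1.06 × 1.40 = 1.484 m².
Net radiated power P_net = εσA(T⁴ − T₀⁴) = 0.978×5.670×10⁻⁸×1.484×(1472⁴ − 266.500⁴).
T⁴ − T₀⁴ = 4.69495×10¹² − 5.04416×10⁹ = 4.68991×10¹² K⁴, so P_net = 3.86×10⁵ W.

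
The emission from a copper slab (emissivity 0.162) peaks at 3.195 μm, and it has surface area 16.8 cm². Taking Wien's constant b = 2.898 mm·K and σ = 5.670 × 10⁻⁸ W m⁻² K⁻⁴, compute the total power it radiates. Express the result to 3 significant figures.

P ≈ 10.4 W

Wien's law: T = b/λ_max = 2.898×10⁻³/3.195×10⁻⁶ = 907.042 K.
Area A = 16.8 cm² = 1.68×10⁻³ m².
Then P = εσAT⁴ = 0.162×5.670×10⁻⁸×1.68×10⁻³×(907.042)⁴ = 10.4 W.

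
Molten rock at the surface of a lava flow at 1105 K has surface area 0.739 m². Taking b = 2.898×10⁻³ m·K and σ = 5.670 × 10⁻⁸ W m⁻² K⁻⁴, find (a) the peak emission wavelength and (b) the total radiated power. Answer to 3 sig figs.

(a) λ_max = b/T = 2.898×10⁻³/1105 = 2.623×10⁻⁶ m = 2.62×10³ nm.
Area A = 0.739 m².
(b) P = σAT⁴ = 5.670×10⁻⁸×0.739×(1105)⁴ = 6.25×10⁴ W.

λ_max ≈ 2.62×10³ nm; P ≈ 6.25×10⁴ W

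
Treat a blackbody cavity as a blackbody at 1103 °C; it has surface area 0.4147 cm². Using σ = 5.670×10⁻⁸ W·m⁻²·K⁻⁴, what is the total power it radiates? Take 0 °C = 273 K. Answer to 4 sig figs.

P ≈ 8.429 W

T = 1103 °C + 273 = 1376 K.
Area A = 0.4147 cm² = 4.147×10⁻⁵ m².
P = σAT⁴ = 5.670×10⁻⁸ × 4.147×10⁻⁵ × (1376)⁴ = 8.429 W.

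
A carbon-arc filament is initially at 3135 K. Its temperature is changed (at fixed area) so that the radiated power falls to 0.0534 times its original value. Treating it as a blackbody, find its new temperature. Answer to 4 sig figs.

P ∝ T⁴, so T₂/T₁ = (P₂/P₁)^(1/4) = (0.0534)^(1/4) = 0.480712.
T₂ = 3135 × 0.480712 = 1507 K.

T₂ ≈ 1507 K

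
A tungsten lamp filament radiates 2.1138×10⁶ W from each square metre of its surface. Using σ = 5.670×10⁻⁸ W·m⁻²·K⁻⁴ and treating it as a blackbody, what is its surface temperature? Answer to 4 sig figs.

I = σT⁴, so T = (I/σ)^(1/4) = (2.1138×10⁶/(5.670×10⁻⁸))^(1/4) = 2471 K.

T ≈ 2471 K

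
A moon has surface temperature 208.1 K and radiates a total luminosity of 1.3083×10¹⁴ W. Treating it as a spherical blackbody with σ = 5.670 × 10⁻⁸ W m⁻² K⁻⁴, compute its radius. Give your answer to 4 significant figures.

R ≈ 3.129×10⁵ m

L = 4πR²σT⁴ ⇒ R = √(L/(4πσT⁴)).
σT⁴ = 106.334 W/m², so R = √(1.3083×10¹⁴/(4π×106.334)) = 3.129×10⁵ m.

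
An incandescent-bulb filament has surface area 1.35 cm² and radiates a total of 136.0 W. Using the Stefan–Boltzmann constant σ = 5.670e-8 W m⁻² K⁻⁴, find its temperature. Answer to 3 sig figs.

Area A = 1.35 cm² = 1.35×10⁻⁴ m².
P = σAT⁴ ⇒ T = (P/(σA))^(1/4) = (136.0/(5.670×10⁻⁸×1.35×10⁻⁴))^(1/4) = 2.05×10³ K.

T ≈ 2.05×10³ K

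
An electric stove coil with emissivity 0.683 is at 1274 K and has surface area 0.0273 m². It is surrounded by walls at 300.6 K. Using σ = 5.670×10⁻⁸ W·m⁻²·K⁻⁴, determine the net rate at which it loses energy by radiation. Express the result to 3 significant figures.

Area A = 0.0273 m².
Net radiated power P_net = εσA(T⁴ − T₀⁴) = 0.683×5.670×10⁻⁸×0.0273×(1274⁴ − 300.6⁴).
T⁴ − T₀⁴ = 2.63438×10¹² − 8.16499×10⁹ = 2.62622×10¹² K⁴, so P_net = 2.78×10³ W.

Net loss ≈ 2.78×10³ W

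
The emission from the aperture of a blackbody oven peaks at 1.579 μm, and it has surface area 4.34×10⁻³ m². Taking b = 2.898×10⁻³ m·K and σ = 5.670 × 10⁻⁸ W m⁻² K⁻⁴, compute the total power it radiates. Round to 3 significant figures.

P ≈ 2.79×10³ W

Wien's law: T = b/λ_max = 2.898×10⁻³/1.579×10⁻⁶ = 1835.34 K.
Area A = 4.34×10⁻³ m².
Then P = σAT⁴ = 5.670×10⁻⁸×4.34×10⁻³×(1835.34)⁴ = 2.79×10³ W.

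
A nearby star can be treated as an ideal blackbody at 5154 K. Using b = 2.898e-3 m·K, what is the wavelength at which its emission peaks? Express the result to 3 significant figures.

λ_max ≈ 0.562 μm

Wien's displacement law: λ_max = b/T = (2.898×10⁻³ m·K)/(5154 K) = 5.623×10⁻⁷ m.
That is 0.562 μm, in the visible range.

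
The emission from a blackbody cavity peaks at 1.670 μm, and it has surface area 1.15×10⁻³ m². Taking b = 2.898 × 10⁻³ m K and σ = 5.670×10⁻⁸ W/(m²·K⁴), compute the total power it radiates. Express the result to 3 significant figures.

Wien's law: T = b/λ_max = 2.898×10⁻³/1.670×10⁻⁶ = 1735.33 K.
Area A = 1.15×10⁻³ m².
Then P = σAT⁴ = 5.670×10⁻⁸×1.15×10⁻³×(1735.33)⁴ = 591 W.

P ≈ 591 W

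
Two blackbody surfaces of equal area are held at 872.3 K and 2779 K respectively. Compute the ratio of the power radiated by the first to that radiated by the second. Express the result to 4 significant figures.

With equal areas, P₁/P₂ = (T₁/T₂)⁴ = (872.3/2779)⁴ = 9.708×10⁻³.

P₁/P₂ ≈ 9.708×10⁻³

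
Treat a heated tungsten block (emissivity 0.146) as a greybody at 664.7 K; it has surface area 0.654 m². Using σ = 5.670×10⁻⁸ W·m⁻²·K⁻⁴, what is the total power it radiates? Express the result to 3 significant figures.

P ≈ 1.06×10³ W

Area A = 0.654 m².
P = εσAT⁴ = 0.146 × 5.670×10⁻⁸ × 0.654 × (664.7)⁴ = 1.06×10³ W.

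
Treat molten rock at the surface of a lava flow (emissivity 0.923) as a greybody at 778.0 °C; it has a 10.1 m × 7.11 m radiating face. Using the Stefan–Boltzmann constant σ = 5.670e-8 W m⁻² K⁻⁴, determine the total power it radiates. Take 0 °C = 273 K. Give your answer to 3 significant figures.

P ≈ 4.59×10⁶ W

T = 778.0 °C + 273 = 1051.0 K.
Area A = 10.1 × 7.11 = 71.811 m².
P = εσAT⁴ = 0.923 × 5.670×10⁻⁸ × 71.811 × (1051.0)⁴ = 4.59×10⁶ W.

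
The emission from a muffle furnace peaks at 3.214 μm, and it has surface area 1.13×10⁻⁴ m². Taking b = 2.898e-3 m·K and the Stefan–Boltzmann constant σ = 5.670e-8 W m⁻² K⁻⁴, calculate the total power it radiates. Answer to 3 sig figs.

P ≈ 4.24 W

Wien's law: T = b/λ_max = 2.898×10⁻³/3.214×10⁻⁶ = 901.680 K.
Area A = 1.13×10⁻⁴ m².
Then P = σAT⁴ = 5.670×10⁻⁸×1.13×10⁻⁴×(901.680)⁴ = 4.24 W.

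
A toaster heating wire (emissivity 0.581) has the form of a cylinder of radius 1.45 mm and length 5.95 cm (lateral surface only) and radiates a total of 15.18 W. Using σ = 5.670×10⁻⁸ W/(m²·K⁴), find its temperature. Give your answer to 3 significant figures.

T ≈ 960 K

Lateral area A = 2πrL = 2π×1.45×10⁻³×0.0595 = 5.42082×10⁻⁴ m².
P = εσAT⁴ ⇒ T = (P/(εσA))^(1/4) = (15.18/(0.581×5.670×10⁻⁸×5.42082×10⁻⁴))^(1/4) = 960 K.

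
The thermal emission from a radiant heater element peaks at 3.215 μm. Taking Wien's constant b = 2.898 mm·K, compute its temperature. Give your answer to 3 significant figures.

Wien's law gives T = b/λ_max = (2.898×10⁻³ m·K)/(3.215×10⁻⁶ m) = 901 K.

T ≈ 901 K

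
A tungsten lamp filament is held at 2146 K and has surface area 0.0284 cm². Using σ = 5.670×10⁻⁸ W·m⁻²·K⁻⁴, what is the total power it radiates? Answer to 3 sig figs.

P ≈ 3.42 W

Area A = 0.0284 cm² = 2.84×10⁻⁶ m².
P = σAT⁴ = 5.670×10⁻⁸ × 2.84×10⁻⁶ × (2146)⁴ = 3.42 W.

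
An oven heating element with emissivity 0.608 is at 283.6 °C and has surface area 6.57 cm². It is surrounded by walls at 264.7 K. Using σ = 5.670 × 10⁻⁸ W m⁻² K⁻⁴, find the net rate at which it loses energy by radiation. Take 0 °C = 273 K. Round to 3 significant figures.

Net loss ≈ 2.06 W

T = 283.6 °C + 273 = 556.6 K.
Area A = 6.57 cm² = 6.57×10⁻⁴ m².
Net radiated power P_net = εσA(T⁴ − T₀⁴) = 0.608×5.670×10⁻⁸×6.57×10⁻⁴×(556.6⁴ − 264.7⁴).
T⁴ − T₀⁴ = 9.59782×10¹⁰ − 4.90926×10⁹ = 9.10689×10¹⁰ K⁴, so P_net = 2.06 W.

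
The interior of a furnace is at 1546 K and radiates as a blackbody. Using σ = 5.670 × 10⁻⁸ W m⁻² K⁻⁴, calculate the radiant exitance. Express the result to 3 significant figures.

I ≈ 3.24×10⁵ W/m²

Stefan–Boltzmann: I = σT⁴ = 5.670×10⁻⁸ × (1546)⁴ = 3.24×10⁵ W/m².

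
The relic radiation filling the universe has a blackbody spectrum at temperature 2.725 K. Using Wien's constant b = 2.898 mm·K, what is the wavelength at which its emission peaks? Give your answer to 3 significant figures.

Wien's displacement law: λ_max = b/T = (2.898×10⁻³ m·K)/(2.725 K) = 1.063×10⁻³ m.
That is 1.06 mm, in the microwave range.

λ_max ≈ 1.06 mm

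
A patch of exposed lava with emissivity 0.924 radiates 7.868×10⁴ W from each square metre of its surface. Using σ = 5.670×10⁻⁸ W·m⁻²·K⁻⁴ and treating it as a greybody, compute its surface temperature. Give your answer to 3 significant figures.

T ≈ 1.11×10³ K

I = εσT⁴, so T = (I/εσ)^(1/4) = (7.868×10⁴/(0.924×5.670×10⁻⁸))^(1/4) = 1.11×10³ K.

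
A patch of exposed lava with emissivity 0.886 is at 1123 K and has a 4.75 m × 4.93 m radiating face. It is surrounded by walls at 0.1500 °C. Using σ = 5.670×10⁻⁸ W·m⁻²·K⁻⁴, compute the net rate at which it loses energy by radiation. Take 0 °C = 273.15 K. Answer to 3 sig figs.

Net loss ≈ 1.86×10⁶ W

Surroundings: T = 0.1500 °C + 273.15 = 273.3000 K.
Area A = 4.75 × 4.93 = 23.4175 m².
Net radiated power P_net = εσA(T⁴ − T₀⁴) = 0.886×5.670×10⁻⁸×23.4175×(1123⁴ − 273.3000⁴).
T⁴ − T₀⁴ = 1.59045×10¹² − 5.57903×10⁹ = 1.58487×10¹² K⁴, so P_net = 1.86×10⁶ W.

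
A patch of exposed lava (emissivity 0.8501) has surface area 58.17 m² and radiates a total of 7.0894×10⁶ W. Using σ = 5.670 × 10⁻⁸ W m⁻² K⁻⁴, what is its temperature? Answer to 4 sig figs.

T ≈ 1261 K

Area A = 58.17 m².
P = εσAT⁴ ⇒ T = (P/(εσA))^(1/4) = (7.0894×10⁶/(0.8501×5.670×10⁻⁸×58.17))^(1/4) = 1261 K.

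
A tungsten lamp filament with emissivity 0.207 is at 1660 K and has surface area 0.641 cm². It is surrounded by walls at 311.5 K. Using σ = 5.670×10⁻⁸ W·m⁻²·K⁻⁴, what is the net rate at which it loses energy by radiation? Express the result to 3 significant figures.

Net loss ≈ 5.71 W

Area A = 0.641 cm² = 6.41×10⁻⁵ m².
Net radiated power P_net = εσA(T⁴ − T₀⁴) = 0.207×5.670×10⁻⁸×6.41×10⁻⁵×(1660⁴ − 311.5⁴).
T⁴ − T₀⁴ = 7.59333×10¹² − 9.41526×10⁹ = 7.58391×10¹² K⁴, so P_net = 5.71 W.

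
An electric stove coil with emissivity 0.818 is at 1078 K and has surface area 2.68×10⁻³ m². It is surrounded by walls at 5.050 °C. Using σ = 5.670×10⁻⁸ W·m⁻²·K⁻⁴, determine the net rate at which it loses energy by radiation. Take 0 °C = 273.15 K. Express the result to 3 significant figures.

Surroundings: T = 5.050 °C + 273.15 = 278.200 K.
Area A = 2.68×10⁻³ m².
Net radiated power P_net = εσA(T⁴ − T₀⁴) = 0.818×5.670×10⁻⁸×2.68×10⁻³×(1078⁴ − 278.200⁴).
T⁴ − T₀⁴ = 1.35044×10¹² − 5.99002×10⁹ = 1.34445×10¹² K⁴, so P_net = 167 W.

Net loss ≈ 167 W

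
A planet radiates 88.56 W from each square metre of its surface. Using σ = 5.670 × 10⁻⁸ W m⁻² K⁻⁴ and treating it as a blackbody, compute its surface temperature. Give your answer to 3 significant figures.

I = σT⁴, so T = (I/σ)^(1/4) = (88.56/(5.670×10⁻⁸))^(1/4) = 199 K.

T ≈ 199 K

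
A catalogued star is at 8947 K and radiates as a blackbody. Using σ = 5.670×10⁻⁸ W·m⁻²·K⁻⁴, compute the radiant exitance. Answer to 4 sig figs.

Stefan–Boltzmann: I = σT⁴ = 5.670×10⁻⁸ × (8947)⁴ = 3.633×10⁸ W/m².

I ≈ 3.633×10⁸ W/m²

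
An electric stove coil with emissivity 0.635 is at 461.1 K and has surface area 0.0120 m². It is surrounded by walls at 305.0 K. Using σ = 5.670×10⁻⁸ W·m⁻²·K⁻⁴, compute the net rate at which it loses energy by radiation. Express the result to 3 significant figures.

Area A = 0.0120 m².
Net radiated power P_net = εσA(T⁴ − T₀⁴) = 0.635×5.670×10⁻⁸×0.0120×(461.1⁴ − 305.0⁴).
T⁴ − T₀⁴ = 4.52044×10¹⁰ − 8.65365×10⁹ = 3.65508×10¹⁰ K⁴, so P_net = 15.8 W.

Net loss ≈ 15.8 W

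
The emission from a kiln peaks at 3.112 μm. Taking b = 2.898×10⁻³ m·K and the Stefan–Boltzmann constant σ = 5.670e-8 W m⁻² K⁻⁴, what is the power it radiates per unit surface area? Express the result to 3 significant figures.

I ≈ 4.26×10⁴ W/m²

Wien's law: T = b/λ_max = 2.898×10⁻³/3.112×10⁻⁶ = 931.234 K.
Then I = σT⁴ = 5.670×10⁻⁸×(931.234)⁴ = 4.26×10⁴ W/m².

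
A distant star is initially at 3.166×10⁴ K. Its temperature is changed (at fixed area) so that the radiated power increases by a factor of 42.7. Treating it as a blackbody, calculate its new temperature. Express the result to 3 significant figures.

P ∝ T⁴, so T₂/T₁ = (P₂/P₁)^(1/4) = (42.7)^(1/4) = 2.55627.
T₂ = 3.166×10⁴ × 2.55627 = 8.09×10⁴ K.

T₂ ≈ 8.09×10⁴ K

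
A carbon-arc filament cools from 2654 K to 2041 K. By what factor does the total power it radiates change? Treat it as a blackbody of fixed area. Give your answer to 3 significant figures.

P₂/P₁ ≈ 0.350

P ∝ T⁴, so P₂/P₁ = (T₂/T₁)⁴ = (2041/2654)⁴ = (0.769028)⁴ = 0.350.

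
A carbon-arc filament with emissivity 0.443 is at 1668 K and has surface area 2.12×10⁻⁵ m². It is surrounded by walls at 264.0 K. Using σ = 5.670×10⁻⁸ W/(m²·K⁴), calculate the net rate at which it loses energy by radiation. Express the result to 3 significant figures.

Net loss ≈ 4.12 W

Area A = 2.12×10⁻⁵ m².
Net radiated power P_net = εσA(T⁴ − T₀⁴) = 0.443×5.670×10⁻⁸×2.12×10⁻⁵×(1668⁴ − 264.0⁴).
T⁴ − T₀⁴ = 7.74077×10¹² − 4.85753×10⁹ = 7.73591×10¹² K⁴, so P_net = 4.12 W.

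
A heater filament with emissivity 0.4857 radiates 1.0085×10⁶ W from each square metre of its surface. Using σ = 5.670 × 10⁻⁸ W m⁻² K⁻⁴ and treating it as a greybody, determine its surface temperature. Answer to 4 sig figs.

T ≈ 2460 K

I = εσT⁴, so T = (I/εσ)^(1/4) = (1.0085×10⁶/(0.4857×5.670×10⁻⁸))^(1/4) = 2460 K.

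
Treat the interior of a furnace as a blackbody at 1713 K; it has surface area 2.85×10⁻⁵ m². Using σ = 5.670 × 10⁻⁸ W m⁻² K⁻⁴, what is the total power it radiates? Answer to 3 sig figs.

P ≈ 13.9 W

Area A = 2.85×10⁻⁵ m².
P = σAT⁴ = 5.670×10⁻⁸ × 2.85×10⁻⁵ × (1713)⁴ = 13.9 W.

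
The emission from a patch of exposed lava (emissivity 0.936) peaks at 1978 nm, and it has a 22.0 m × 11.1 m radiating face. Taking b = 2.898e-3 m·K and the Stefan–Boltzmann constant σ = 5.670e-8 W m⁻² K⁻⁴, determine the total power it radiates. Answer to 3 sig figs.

P ≈ 5.97×10⁷ W

Wien's law: T = b/λ_max = 2.898×10⁻³/1.978×10⁻⁶ = 1465.12 K.
Area A = 22.0 × 11.1 = 244.2 m².
Then P = εσAT⁴ = 0.936×5.670×10⁻⁸×244.2×(1465.12)⁴ = 5.97×10⁷ W.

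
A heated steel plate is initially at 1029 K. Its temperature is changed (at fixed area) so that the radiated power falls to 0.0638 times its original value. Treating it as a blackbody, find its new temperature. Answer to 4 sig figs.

T₂ ≈ 517.2 K

P ∝ T⁴, so T₂/T₁ = (P₂/P₁)^(1/4) = (0.0638)^(1/4) = 0.502580.
T₂ = 1029 × 0.502580 = 517.2 K.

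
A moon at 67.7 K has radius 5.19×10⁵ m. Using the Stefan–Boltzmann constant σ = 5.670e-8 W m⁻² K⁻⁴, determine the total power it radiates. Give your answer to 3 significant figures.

P ≈ 4.03×10¹² W

Surface area A = 4πR² = 4π(5.19×10⁵ m)² = 3.38489×10¹² m².
P = σAT⁴ = 5.670×10⁻⁸ × 3.38489×10¹² × (67.7)⁴ = 4.03×10¹² W.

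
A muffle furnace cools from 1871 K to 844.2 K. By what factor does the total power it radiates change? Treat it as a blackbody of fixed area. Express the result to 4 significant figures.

P₂/P₁ ≈ 0.04145

P ∝ T⁴, so P₂/P₁ = (T₂/T₁)⁴ = (844.2/1871)⁴ = (0.451203)⁴ = 0.04145.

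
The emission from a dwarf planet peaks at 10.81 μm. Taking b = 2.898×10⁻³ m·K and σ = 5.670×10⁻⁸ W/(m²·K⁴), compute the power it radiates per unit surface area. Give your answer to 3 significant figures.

I ≈ 293 W/m²

Wien's law: T = b/λ_max = 2.898×10⁻³/1.081×10⁻⁵ = 268.085 K.
Then I = σT⁴ = 5.670×10⁻⁸×(268.085)⁴ = 293 W/m².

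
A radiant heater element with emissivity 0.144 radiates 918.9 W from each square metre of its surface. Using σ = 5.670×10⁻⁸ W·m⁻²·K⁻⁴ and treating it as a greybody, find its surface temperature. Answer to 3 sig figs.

I = εσT⁴, so T = (I/εσ)^(1/4) = (918.9/(0.144×5.670×10⁻⁸))^(1/4) = 579 K.

T ≈ 579 K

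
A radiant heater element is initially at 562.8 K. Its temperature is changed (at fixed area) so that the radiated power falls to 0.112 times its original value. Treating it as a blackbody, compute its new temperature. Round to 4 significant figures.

P ∝ T⁴, so T₂/T₁ = (P₂/P₁)^(1/4) = (0.112)^(1/4) = 0.578502.
T₂ = 562.8 × 0.578502 = 325.6 K.

T₂ ≈ 325.6 K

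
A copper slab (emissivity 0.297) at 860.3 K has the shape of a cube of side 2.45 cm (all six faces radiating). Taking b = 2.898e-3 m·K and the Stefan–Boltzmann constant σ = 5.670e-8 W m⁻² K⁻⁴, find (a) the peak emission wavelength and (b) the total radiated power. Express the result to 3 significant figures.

(a) λ_max = b/T = 2.898×10⁻³/860.3 = 3.369×10⁻⁶ m = 3.37 μm.
Area A = 6s² = 6×(0.0245 m)² = 3.6015×10⁻³ m².
(b) P = εσAT⁴ = 0.297×5.670×10⁻⁸×3.6015×10⁻³×(860.3)⁴ = 33.2 W.

λ_max ≈ 3.37 μm; P ≈ 33.2 W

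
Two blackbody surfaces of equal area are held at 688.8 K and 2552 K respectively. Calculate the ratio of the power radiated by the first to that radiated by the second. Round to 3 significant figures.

P₁/P₂ ≈ 5.31×10⁻³

With equal areas, P₁/P₂ = (T₁/T₂)⁴ = (688.8/2552)⁴ = 5.31×10⁻³.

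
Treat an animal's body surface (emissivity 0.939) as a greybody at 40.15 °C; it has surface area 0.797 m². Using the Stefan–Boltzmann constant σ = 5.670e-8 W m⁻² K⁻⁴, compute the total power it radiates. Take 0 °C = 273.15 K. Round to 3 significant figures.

P ≈ 409 W

T = 40.15 °C + 273.15 = 313.30 K.
Area A = 0.797 m².
P = εσAT⁴ = 0.939 × 5.670×10⁻⁸ × 0.797 × (313.30)⁴ = 409 W.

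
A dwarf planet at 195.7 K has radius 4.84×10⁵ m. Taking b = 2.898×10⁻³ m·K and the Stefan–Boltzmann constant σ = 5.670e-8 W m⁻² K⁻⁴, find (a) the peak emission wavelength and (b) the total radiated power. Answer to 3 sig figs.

(a) λ_max = b/T = 2.898×10⁻³/195.7 = 1.481×10⁻⁵ m = 14.8 μm.
Surface area A = 4πR² = 4π(4.84×10⁵ m)² = 2.94375×10¹² m².
(b) P = σAT⁴ = 5.670×10⁻⁸×2.94375×10¹²×(195.7)⁴ = 2.45×10¹⁴ W.

λ_max ≈ 14.8 μm; P ≈ 2.45×10¹⁴ W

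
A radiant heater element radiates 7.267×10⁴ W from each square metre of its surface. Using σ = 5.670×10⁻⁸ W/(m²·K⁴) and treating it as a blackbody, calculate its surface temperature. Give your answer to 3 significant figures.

I = σT⁴, so T = (I/σ)^(1/4) = (7.267×10⁴/(5.670×10⁻⁸))^(1/4) = 1.06×10³ K.

T ≈ 1.06×10³ K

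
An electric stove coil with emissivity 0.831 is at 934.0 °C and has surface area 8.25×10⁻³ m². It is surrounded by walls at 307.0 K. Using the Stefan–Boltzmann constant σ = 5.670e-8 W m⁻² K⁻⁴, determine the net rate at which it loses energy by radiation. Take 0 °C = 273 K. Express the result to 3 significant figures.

T = 934.0 °C + 273 = 1207.0 K.
Area A = 8.25×10⁻³ m².
Net radiated power P_net = εσA(T⁴ − T₀⁴) = 0.831×5.670×10⁻⁸×8.25×10⁻³×(1207.0⁴ − 307.0⁴).
T⁴ − T₀⁴ = 2.12241×10¹² − 8.88287×10⁹ = 2.11353×10¹² K⁴, so P_net = 822 W.

Net loss ≈ 822 W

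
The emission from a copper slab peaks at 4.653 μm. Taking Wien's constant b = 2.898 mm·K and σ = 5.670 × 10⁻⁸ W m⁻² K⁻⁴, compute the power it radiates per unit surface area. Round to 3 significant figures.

Wien's law: T = b/λ_max = 2.898×10⁻³/4.653×10⁻⁶ = 622.824 K.
Then I = σT⁴ = 5.670×10⁻⁸×(622.824)⁴ = 8.53×10³ W/m².

I ≈ 8.53×10³ W/m²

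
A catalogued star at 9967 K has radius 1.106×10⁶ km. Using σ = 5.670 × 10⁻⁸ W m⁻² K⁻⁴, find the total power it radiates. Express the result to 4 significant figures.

Surface area A = 4πR² = 4π(1.106×10⁹ m)² = 1.53716×10¹⁹ m².
P = σAT⁴ = 5.670×10⁻⁸ × 1.53716×10¹⁹ × (9967)⁴ = 8.601×10²⁷ W.

P ≈ 8.601×10²⁷ W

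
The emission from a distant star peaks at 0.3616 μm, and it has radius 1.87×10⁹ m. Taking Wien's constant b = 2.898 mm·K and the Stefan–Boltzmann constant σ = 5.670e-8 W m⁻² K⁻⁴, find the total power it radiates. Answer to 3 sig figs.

Wien's law: T = b/λ_max = 2.898×10⁻³/3.616×10⁻⁷ = 8014.38 K.
Surface area A = 4πR² = 4π(1.87×10⁹ m)² = 4.39433×10¹⁹ m².
Then P = σAT⁴ = 5.670×10⁻⁸×4.39433×10¹⁹×(8014.38)⁴ = 1.03×10²⁸ W.

P ≈ 1.03×10²⁸ W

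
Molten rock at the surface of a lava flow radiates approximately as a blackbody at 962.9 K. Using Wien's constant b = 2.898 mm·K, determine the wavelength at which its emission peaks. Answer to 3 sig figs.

Wien's displacement law: λ_max = b/T = (2.898×10⁻³ m·K)/(962.9 K) = 3.010×10⁻⁶ m.
That is 3.01 μm, in the infrared range.

λ_max ≈ 3.01 μm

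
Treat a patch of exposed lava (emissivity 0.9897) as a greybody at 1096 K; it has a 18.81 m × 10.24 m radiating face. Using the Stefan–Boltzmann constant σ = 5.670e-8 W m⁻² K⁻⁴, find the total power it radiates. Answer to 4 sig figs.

P ≈ 1.560×10⁷ W

Area A = 18.81 × 10.24 = 192.614 m².
P = εσAT⁴ = 0.9897 × 5.670×10⁻⁸ × 192.614 × (1096)⁴ = 1.560×10⁷ W.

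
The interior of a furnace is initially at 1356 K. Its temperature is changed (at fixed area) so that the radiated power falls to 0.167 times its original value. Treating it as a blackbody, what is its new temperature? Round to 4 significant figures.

P ∝ T⁴, so T₂/T₁ = (P₂/P₁)^(1/4) = (0.167)^(1/4) = 0.639262.
T₂ = 1356 × 0.639262 = 866.8 K.

T₂ ≈ 866.8 K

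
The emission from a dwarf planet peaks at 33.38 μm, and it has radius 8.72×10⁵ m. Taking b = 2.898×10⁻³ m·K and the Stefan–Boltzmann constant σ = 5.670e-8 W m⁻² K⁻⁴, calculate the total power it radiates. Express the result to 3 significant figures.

Wien's law: T = b/λ_max = 2.898×10⁻³/3.338×10⁻⁵ = 86.8185 K.
Surface area A = 4πR² = 4π(8.72×10⁵ m)² = 9.55527×10¹² m².
Then P = σAT⁴ = 5.670×10⁻⁸×9.55527×10¹²×(86.8185)⁴ = 3.08×10¹³ W.

P ≈ 3.08×10¹³ W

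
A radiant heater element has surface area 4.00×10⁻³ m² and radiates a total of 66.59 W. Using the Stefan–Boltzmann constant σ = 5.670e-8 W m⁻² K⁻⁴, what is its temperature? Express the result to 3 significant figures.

Area A = 4.00×10⁻³ m².
P = σAT⁴ ⇒ T = (P/(σA))^(1/4) = (66.59/(5.670×10⁻⁸×4.00×10⁻³))^(1/4) = 736 K.

T ≈ 736 K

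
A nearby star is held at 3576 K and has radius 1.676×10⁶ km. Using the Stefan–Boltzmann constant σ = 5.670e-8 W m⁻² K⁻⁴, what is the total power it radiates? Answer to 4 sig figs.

P ≈ 3.273×10²⁶ W

Surface area A = 4πR² = 4π(1.676×10⁹ m)² = 3.52986×10¹⁹ m².
P = σAT⁴ = 5.670×10⁻⁸ × 3.52986×10¹⁹ × (3576)⁴ = 3.273×10²⁶ W.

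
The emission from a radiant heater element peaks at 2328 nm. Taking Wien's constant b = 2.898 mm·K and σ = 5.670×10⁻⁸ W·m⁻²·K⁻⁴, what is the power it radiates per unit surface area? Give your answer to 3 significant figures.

Wien's law: T = b/λ_max = 2.898×10⁻³/2.328×10⁻⁶ = 1244.85 K.
Then I = σT⁴ = 5.670×10⁻⁸×(1244.85)⁴ = 1.36×10⁵ W/m².

I ≈ 1.36×10⁵ W/m²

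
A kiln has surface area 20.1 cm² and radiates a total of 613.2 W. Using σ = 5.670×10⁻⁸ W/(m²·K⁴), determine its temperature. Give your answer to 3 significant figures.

T ≈ 1.52×10³ K

Area A = 20.1 cm² = 2.01×10⁻³ m².
P = σAT⁴ ⇒ T = (P/(σA))^(1/4) = (613.2/(5.670×10⁻⁸×2.01×10⁻³))^(1/4) = 1.52×10³ K.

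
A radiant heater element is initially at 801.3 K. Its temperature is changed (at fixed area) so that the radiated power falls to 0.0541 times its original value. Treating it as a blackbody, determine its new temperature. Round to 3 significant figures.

T₂ ≈ 386 K

P ∝ T⁴, so T₂/T₁ = (P₂/P₁)^(1/4) = (0.0541)^(1/4) = 0.482280.
T₂ = 801.3 × 0.482280 = 386 K.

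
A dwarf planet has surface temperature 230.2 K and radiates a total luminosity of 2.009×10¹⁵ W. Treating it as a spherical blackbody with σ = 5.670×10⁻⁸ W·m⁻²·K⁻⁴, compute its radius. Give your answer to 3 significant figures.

L = 4πR²σT⁴ ⇒ R = √(L/(4πσT⁴)).
σT⁴ = 159.222 W/m², so R = √(2.009×10¹⁵/(4π×159.222)) = 1.00×10⁶ m.

R ≈ 1.00×10⁶ m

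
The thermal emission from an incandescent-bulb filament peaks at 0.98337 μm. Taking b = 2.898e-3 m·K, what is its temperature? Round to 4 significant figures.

Wien's law gives T = b/λ_max = (2.898×10⁻³ m·K)/(9.8337×10⁻⁷ m) = 2947 K.

T ≈ 2947 K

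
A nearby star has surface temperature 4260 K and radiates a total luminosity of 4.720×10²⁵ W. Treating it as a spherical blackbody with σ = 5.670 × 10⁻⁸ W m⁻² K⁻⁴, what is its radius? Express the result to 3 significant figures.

R ≈ 4.48×10⁸ m

L = 4πR²σT⁴ ⇒ R = √(L/(4πσT⁴)).
σT⁴ = 1.86733×10⁷ W/m², so R = √(4.720×10²⁵/(4π×1.86733×10⁷)) = 4.48×10⁸ m.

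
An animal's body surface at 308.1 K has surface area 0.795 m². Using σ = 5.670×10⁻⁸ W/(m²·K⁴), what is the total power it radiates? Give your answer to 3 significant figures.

Area A = 0.795 m².
P = σAT⁴ = 5.670×10⁻⁸ × 0.795 × (308.1)⁴ = 406 W.

P ≈ 406 W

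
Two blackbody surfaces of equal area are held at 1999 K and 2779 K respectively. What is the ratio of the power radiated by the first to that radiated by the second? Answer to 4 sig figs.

With equal areas, P₁/P₂ = (T₁/T₂)⁴ = (1999/2779)⁴ = 0.2677.

P₁/P₂ ≈ 0.2677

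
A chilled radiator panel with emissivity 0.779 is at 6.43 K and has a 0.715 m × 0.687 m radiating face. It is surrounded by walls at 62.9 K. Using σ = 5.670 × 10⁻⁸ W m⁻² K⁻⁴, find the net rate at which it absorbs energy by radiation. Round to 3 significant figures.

Net gain ≈ 0.340 W

Area A = 0.715 × 0.687 = 0.491205 m².
Net radiated power P_net = εσA(T⁴ − T₀⁴) = 0.779×5.670×10⁻⁸×0.491205×(6.43⁴ − 62.9⁴).
T⁴ − T₀⁴ = 1709.40 − 1.56532×10⁷ = -1.56515×10⁷ K⁴, so P_net = -0.340 W — negative, meaning a net gain of 0.340 W.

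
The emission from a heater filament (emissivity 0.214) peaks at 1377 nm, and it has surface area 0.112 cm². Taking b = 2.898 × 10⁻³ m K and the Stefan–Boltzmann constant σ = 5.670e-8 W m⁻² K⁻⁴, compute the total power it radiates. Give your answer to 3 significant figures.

Wien's law: T = b/λ_max = 2.898×10⁻³/1.377×10⁻⁶ = 2104.58 K.
Area A = 0.112 cm² = 1.12×10⁻⁵ m².
Then P = εσAT⁴ = 0.214×5.670×10⁻⁸×1.12×10⁻⁵×(2104.58)⁴ = 2.67 W.

P ≈ 2.67 W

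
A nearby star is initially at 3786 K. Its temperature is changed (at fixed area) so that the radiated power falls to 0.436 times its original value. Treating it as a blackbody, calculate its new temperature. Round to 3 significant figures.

T₂ ≈ 3.08×10³ K

P ∝ T⁴, so T₂/T₁ = (P₂/P₁)^(1/4) = (0.436)^(1/4) = 0.812590.
T₂ = 3786 × 0.812590 = 3.08×10³ K.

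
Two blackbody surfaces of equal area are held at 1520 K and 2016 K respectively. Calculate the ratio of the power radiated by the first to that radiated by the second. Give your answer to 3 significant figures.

P₁/P₂ ≈ 0.323

With equal areas, P₁/P₂ = (T₁/T₂)⁴ = (1520/2016)⁴ = 0.323.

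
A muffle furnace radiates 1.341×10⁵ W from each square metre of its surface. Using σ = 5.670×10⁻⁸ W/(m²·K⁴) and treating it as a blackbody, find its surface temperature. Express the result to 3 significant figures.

I = σT⁴, so T = (I/σ)^(1/4) = (1.341×10⁵/(5.670×10⁻⁸))^(1/4) = 1.24×10³ K.

T ≈ 1.24×10³ K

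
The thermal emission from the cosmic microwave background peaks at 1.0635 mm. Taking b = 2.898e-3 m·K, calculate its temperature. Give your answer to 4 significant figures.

Wien's law gives T = b/λ_max = (2.898×10⁻³ m·K)/(1.0635×10⁻³ m) = 2.725 K.

T ≈ 2.725 K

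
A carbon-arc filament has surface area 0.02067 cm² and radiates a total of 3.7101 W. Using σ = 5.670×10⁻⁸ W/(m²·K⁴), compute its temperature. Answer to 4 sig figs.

T ≈ 2372 K

Area A = 0.02067 cm² = 2.067×10⁻⁶ m².
P = σAT⁴ ⇒ T = (P/(σA))^(1/4) = (3.7101/(5.670×10⁻⁸×2.067×10⁻⁶))^(1/4) = 2372 K.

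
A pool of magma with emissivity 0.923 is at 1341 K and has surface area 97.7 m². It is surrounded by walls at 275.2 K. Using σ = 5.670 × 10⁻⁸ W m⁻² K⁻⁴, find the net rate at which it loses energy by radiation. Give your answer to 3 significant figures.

Net loss ≈ 1.65×10⁷ W

Area A = 97.7 m².
Net radiated power P_net = εσA(T⁴ − T₀⁴) = 0.923×5.670×10⁻⁸×97.7×(1341⁴ − 275.2⁴).
T⁴ − T₀⁴ = 3.23381×10¹² − 5.73580×10⁹ = 3.22807×10¹² K⁴, so P_net = 1.65×10⁷ W.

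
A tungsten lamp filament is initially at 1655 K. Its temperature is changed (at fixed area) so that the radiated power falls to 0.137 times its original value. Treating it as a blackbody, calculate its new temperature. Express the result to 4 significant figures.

T₂ ≈ 1007 K

P ∝ T⁴, so T₂/T₁ = (P₂/P₁)^(1/4) = (0.137)^(1/4) = 0.608387.
T₂ = 1655 × 0.608387 = 1007 K.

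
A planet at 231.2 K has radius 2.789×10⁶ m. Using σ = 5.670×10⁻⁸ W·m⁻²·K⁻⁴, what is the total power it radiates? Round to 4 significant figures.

Surface area A = 4πR² = 4π(2.789×10⁶ m)² = 9.77478×10¹³ m².
P = σAT⁴ = 5.670×10⁻⁸ × 9.77478×10¹³ × (231.2)⁴ = 1.584×10¹⁶ W.

P ≈ 1.584×10¹⁶ W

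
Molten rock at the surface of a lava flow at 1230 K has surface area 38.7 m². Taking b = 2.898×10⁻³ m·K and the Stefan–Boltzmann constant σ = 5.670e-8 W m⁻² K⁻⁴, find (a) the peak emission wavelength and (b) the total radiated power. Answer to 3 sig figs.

λ_max ≈ 2.36 μm; P ≈ 5.02×10⁶ W

(a) λ_max = b/T = 2.898×10⁻³/1230 = 2.356×10⁻⁶ m = 2.36 μm.
Area A = 38.7 m².
(b) P = σAT⁴ = 5.670×10⁻⁸×38.7×(1230)⁴ = 5.02×10⁶ W.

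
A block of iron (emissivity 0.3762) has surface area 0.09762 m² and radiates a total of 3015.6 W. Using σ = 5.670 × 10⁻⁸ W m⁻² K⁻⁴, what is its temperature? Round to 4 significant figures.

Area A = 0.09762 m².
P = εσAT⁴ ⇒ T = (P/(εσA))^(1/4) = (3015.6/(0.3762×5.670×10⁻⁸×0.09762))^(1/4) = 1097 K.

T ≈ 1097 K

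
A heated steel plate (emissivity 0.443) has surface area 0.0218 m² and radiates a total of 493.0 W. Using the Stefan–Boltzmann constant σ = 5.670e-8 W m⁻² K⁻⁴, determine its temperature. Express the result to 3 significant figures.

T ≈ 974 K

Area A = 0.0218 m².
P = εσAT⁴ ⇒ T = (P/(εσA))^(1/4) = (493.0/(0.443×5.670×10⁻⁸×0.0218))^(1/4) = 974 K.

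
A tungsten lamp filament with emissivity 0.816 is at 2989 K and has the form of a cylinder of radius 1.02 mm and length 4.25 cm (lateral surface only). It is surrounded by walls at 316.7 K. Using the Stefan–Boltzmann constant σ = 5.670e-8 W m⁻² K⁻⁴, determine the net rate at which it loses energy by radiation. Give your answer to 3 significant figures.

Net loss ≈ 1.01×10³ W

Lateral area A = 2πrL = 2π×1.02×10⁻³×0.0425 = 2.72376×10⁻⁴ m².
Net radiated power P_net = εσA(T⁴ − T₀⁴) = 0.816×5.670×10⁻⁸×2.72376×10⁻⁴×(2989⁴ − 316.7⁴).
T⁴ − T₀⁴ = 7.98185×10¹³ − 1.00599×10¹⁰ = 7.98084×10¹³ K⁴, so P_net = 1.01×10³ W.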